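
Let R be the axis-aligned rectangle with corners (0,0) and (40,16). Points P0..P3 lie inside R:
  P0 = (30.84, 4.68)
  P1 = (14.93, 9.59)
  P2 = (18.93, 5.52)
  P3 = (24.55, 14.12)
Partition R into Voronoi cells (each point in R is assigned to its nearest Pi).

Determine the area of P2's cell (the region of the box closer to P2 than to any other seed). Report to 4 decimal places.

1. box [0,40]×[0,16]: [(0, 0) (40, 0) (40, 16) (0, 16)]
2. ⊥bis P2·P0 via (24.885,5.1): [(0, 0) (24.5253, 0) (25.6538, 16) (0, 16)]  |A|=401.4325
3. ⊥bis P2·P1 via (16.93,7.555): [(9.2428, 0) (24.5253, 0) (25.6538, 16) (25.5228, 16)]  |A|=123.3079
4. ⊥bis P2·P3 via (21.74,9.82): [(20.2352, 10.8034) (9.2428, 0) (24.5253, 0) (25.0647, 7.6474)]  |A|=101.8687
5. canonical 4-gon: [(20.2352, 10.8034) (9.2428, 0) (24.5253, 0) (25.0647, 7.6474)]
6. shoelace: 101.8687

Area of P2's cell: 101.8687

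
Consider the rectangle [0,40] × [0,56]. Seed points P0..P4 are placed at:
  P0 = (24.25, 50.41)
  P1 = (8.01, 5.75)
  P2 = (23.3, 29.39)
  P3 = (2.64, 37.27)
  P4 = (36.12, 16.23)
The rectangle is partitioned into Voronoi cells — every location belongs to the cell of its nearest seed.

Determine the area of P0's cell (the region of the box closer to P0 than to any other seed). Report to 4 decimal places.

Area of P0's cell: 472.2569

1. box [0,40]×[0,56]: [(0, 0) (40, 0) (40, 56) (0, 56)]
2. ⊥bis P0·P1 via (16.13,28.08): [(0, 33.9455) (40, 19.4) (40, 56) (0, 56)]  |A|=1173.0909
3. ⊥bis P0·P2 via (23.775,39.9): [(0, 40.9745) (40, 39.1667) (40, 56) (0, 56)]  |A|=637.1755
4. ⊥bis P0·P3 via (13.445,43.84): [(15.6165, 40.2687) (40, 39.1667) (40, 56) (6.0511, 56)]  |A|=472.2569
5. ⊥bis P0·P4 via (30.185,33.32): [(15.6165, 40.2687) (40, 39.1667) (40, 56) (6.0511, 56)]  |A|=472.2569
6. canonical 4-gon: [(15.6165, 40.2687) (40, 39.1667) (40, 56) (6.0511, 56)]
7. shoelace: 472.2569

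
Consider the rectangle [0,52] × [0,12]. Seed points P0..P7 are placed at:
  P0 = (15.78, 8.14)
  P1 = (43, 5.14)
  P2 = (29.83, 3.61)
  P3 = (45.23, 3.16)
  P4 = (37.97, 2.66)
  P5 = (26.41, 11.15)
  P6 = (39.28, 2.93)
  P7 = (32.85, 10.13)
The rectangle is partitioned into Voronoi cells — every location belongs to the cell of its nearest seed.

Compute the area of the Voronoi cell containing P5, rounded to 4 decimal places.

Area of P5's cell: 46.7442

1. box [0,52]×[0,12]: [(0, 0) (52, 0) (52, 12) (0, 12)]
2. ⊥bis P5·P0 via (21.095,9.645): [(23.8261, 0) (52, 0) (52, 12) (20.4282, 12)]  |A|=358.4745
3. ⊥bis P5·P1 via (34.705,8.145): [(23.8261, 0) (31.7543, 0) (36.1015, 12) (20.4282, 12)]  |A|=141.6098
4. ⊥bis P5·P2 via (28.12,7.38): [(22.4629, 4.8141) (35.6682, 10.8037) (36.1015, 12) (20.4282, 12)]  |A|=62.9148
5. ⊥bis P5·P3 via (35.82,7.155): [(22.4629, 4.8141) (35.6682, 10.8037) (36.1015, 12) (20.4282, 12)]  |A|=62.9148
6. ⊥bis P5·P4 via (32.19,6.905): [(22.4629, 4.8141) (34.7462, 10.3855) (35.9319, 12) (20.4282, 12)]  |A|=62.317
7. ⊥bis P5·P6 via (32.845,7.04): [(22.4629, 4.8141) (34.7462, 10.3855) (35.9319, 12) (20.4282, 12)]  |A|=62.317
8. ⊥bis P5·P7 via (29.63,10.64): [(22.4629, 4.8141) (29.1906, 7.8656) (29.8454, 12) (20.4282, 12)]  |A|=46.7442
9. canonical 4-gon: [(22.4629, 4.8141) (29.1906, 7.8656) (29.8454, 12) (20.4282, 12)]
10. shoelace: 46.7442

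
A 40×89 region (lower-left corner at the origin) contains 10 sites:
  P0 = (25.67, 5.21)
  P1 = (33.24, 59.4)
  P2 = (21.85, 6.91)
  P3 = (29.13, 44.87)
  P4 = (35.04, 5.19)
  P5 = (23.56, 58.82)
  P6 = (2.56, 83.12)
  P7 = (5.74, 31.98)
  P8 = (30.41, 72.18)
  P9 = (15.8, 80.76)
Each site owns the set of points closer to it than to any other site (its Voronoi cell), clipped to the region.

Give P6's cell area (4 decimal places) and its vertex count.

1. box [0,40]×[0,89]: [(0, 0) (40, 0) (40, 89) (0, 89)]
2. ⊥bis P6·P0 via (14.115,44.165): [(0, 39.9781) (40, 51.8431) (40, 89) (0, 89)]  |A|=1723.5746
3. ⊥bis P6·P1 via (17.9,71.26): [(0, 48.1077) (31.6155, 89) (0, 89)]  |A|=646.4157
4. ⊥bis P6·P2 via (12.205,45.015): [(0, 48.1077) (31.6155, 89) (0, 89)]  |A|=646.4157
5. ⊥bis P6·P3 via (15.845,63.995): [(0, 52.9884) (8.151, 58.6505) (31.6155, 89) (0, 89)]  |A|=626.5244
6. ⊥bis P6·P4 via (18.8,44.155): [(0, 52.9884) (8.151, 58.6505) (31.6155, 89) (0, 89)]  |A|=626.5244
7. ⊥bis P6·P5 via (13.06,70.97): [(0, 59.6836) (26.9692, 82.9903) (31.6155, 89) (0, 89)]  |A|=490.3202
8. ⊥bis P6·P7 via (4.15,57.55): [(0, 59.6836) (26.9692, 82.9903) (31.6155, 89) (0, 89)]  |A|=490.3202
9. ⊥bis P6·P8 via (16.485,77.65): [(0, 59.6836) (14.2726, 72.0179) (20.9435, 89) (0, 89)]  |A|=387.0429
10. ⊥bis P6·P9 via (9.18,81.94): [(0, 59.6836) (6.1621, 65.0088) (10.4384, 89) (0, 89)]  |A|=215.5398
11. canonical 4-gon: [(0, 59.6836) (6.1621, 65.0088) (10.4384, 89) (0, 89)]
12. shoelace: 215.5398

Area of P6's cell: 215.5398 (4 vertices)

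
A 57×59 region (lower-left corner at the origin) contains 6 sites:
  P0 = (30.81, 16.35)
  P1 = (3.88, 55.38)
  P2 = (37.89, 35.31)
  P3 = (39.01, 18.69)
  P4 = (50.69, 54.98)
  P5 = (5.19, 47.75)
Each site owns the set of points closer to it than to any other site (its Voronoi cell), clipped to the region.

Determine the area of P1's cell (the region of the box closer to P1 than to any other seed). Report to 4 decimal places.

1. box [0,57]×[0,59]: [(0, 0) (57, 0) (57, 59) (0, 59)]
2. ⊥bis P1·P0 via (17.345,35.865): [(0, 23.8973) (50.8749, 59) (0, 59)]  |A|=892.9234
3. ⊥bis P1·P2 via (20.885,45.345): [(0, 23.8973) (13.8797, 33.474) (28.9431, 59) (0, 59)]  |A|=613.0082
4. ⊥bis P1·P3 via (21.445,37.035): [(0, 23.8973) (13.8797, 33.474) (28.9431, 59) (0, 59)]  |A|=613.0082
5. ⊥bis P1·P4 via (27.285,55.18): [(0, 23.8973) (13.8797, 33.474) (27.2938, 56.2051) (27.3176, 59) (0, 59)]  |A|=610.7367
6. ⊥bis P1·P5 via (4.535,51.565): [(0, 50.7864) (26.8127, 55.3899) (27.2938, 56.2051) (27.3176, 59) (0, 59)]  |A|=160.0872
7. canonical 5-gon: [(0, 50.7864) (26.8127, 55.3899) (27.2938, 56.2051) (27.3176, 59) (0, 59)]
8. shoelace: 160.0872

Area of P1's cell: 160.0872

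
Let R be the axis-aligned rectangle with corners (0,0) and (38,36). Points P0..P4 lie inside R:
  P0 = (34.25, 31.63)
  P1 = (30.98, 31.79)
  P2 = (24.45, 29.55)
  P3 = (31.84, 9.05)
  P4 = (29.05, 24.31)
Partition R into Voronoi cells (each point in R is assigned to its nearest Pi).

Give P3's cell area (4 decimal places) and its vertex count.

Area of P3's cell: 543.5171 (5 vertices)

1. box [0,38]×[0,36]: [(0, 0) (38, 0) (38, 36) (0, 36)]
2. ⊥bis P3·P0 via (33.045,20.34): [(0, 23.8669) (0, 0) (38, 0) (38, 19.8111)]  |A|=829.8837
3. ⊥bis P3·P1 via (31.41,20.42): [(32.0638, 20.4447) (0, 19.2321) (0, 0) (38, 0) (38, 19.8111)]  |A|=755.5785
4. ⊥bis P3·P2 via (28.145,19.3): [(32.0638, 20.4447) (31.2334, 20.4133) (0, 9.1541) (0, 0) (38, 0) (38, 19.8111)]  |A|=598.1929
5. ⊥bis P3·P4 via (30.445,16.68): [(11.0305, 13.1304) (0, 9.1541) (0, 0) (38, 0) (38, 18.0613)]  |A|=543.5171
6. canonical 5-gon: [(11.0305, 13.1304) (0, 9.1541) (0, 0) (38, 0) (38, 18.0613)]
7. shoelace: 543.5171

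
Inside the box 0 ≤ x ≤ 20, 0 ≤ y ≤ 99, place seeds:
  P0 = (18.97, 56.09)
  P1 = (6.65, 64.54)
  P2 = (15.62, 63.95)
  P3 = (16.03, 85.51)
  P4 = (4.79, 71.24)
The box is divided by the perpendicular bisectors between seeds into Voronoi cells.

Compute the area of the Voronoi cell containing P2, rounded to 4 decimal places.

Area of P2's cell: 126.4028

1. box [0,20]×[0,99]: [(0, 0) (20, 0) (20, 99) (0, 99)]
2. ⊥bis P2·P0 via (17.295,60.02): [(0, 52.6487) (20, 61.1729) (20, 99) (0, 99)]  |A|=841.7838
3. ⊥bis P2·P1 via (11.135,64.245): [(10.6714, 57.197) (20, 61.1729) (20, 99) (13.421, 99)]  |A|=313.9476
4. ⊥bis P2·P3 via (15.825,74.73): [(11.8296, 74.806) (10.6714, 57.197) (20, 61.1729) (20, 74.6506)]  |A|=134.8899
5. ⊥bis P2·P4 via (10.205,67.595): [(15.0181, 74.7453) (11.4799, 69.489) (10.6714, 57.197) (20, 61.1729) (20, 74.6506)]  |A|=126.4028
6. canonical 5-gon: [(15.0181, 74.7453) (11.4799, 69.489) (10.6714, 57.197) (20, 61.1729) (20, 74.6506)]
7. shoelace: 126.4028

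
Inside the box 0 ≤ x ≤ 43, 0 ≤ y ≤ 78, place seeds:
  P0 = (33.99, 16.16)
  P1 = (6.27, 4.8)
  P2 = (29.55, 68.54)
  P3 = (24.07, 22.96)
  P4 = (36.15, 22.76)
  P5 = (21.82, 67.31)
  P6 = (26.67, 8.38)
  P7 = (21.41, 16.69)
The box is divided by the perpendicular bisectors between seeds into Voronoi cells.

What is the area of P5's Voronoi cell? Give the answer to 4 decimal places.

Area of P5's cell: 889.7189

1. box [0,43]×[0,78]: [(0, 0) (43, 0) (43, 78) (0, 78)]
2. ⊥bis P5·P0 via (27.905,41.735): [(0, 35.0956) (43, 45.3265) (43, 78) (0, 78)]  |A|=1624.9238
3. ⊥bis P5·P1 via (14.045,36.055): [(0, 39.5488) (9.15, 37.2727) (43, 45.3265) (43, 78) (0, 78)]  |A|=1604.5504
4. ⊥bis P5·P2 via (25.685,67.925): [(0, 39.5488) (9.15, 37.2727) (29.7813, 42.1814) (24.0819, 78) (0, 78)]  |A|=1049.79
5. ⊥bis P5·P3 via (22.945,45.135): [(0, 43.9709) (29.2604, 45.4554) (24.0819, 78) (0, 78)]  |A|=889.7189
6. ⊥bis P5·P4 via (28.985,45.035): [(0, 43.9709) (29.2604, 45.4554) (24.0819, 78) (0, 78)]  |A|=889.7189
7. ⊥bis P5·P6 via (24.245,37.845): [(0, 43.9709) (29.2604, 45.4554) (24.0819, 78) (0, 78)]  |A|=889.7189
8. ⊥bis P5·P7 via (21.615,42): [(0, 43.9709) (29.2604, 45.4554) (24.0819, 78) (0, 78)]  |A|=889.7189
9. canonical 4-gon: [(0, 43.9709) (29.2604, 45.4554) (24.0819, 78) (0, 78)]
10. shoelace: 889.7189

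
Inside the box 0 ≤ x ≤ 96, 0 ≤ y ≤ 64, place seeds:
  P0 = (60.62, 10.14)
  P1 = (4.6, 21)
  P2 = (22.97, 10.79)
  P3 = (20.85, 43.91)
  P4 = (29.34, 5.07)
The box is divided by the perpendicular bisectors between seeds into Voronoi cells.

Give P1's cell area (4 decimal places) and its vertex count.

Area of P1's cell: 484.0189 (4 vertices)

1. box [0,96]×[0,64]: [(0, 0) (96, 0) (96, 64) (0, 64)]
2. ⊥bis P1·P0 via (32.61,15.57): [(0, 0) (29.5916, 0) (41.9986, 64) (0, 64)]  |A|=2290.887
3. ⊥bis P1·P2 via (13.785,15.895): [(0, 0) (4.9506, 0) (40.5216, 64) (0, 64)]  |A|=1455.1116
4. ⊥bis P1·P3 via (12.725,32.455): [(0, 41.4808) (0, 0) (4.9506, 0) (20.0868, 27.2333)]  |A|=484.0189
5. ⊥bis P1·P4 via (16.97,13.035): [(0, 41.4808) (0, 0) (4.9506, 0) (20.0868, 27.2333)]  |A|=484.0189
6. canonical 4-gon: [(0, 41.4808) (0, 0) (4.9506, 0) (20.0868, 27.2333)]
7. shoelace: 484.0189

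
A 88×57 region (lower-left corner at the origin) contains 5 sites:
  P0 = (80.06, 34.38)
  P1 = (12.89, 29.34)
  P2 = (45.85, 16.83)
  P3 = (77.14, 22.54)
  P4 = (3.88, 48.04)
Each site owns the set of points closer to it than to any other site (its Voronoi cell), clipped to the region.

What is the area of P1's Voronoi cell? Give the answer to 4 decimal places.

Area of P1's cell: 1277.9298

1. box [0,88]×[0,57]: [(0, 0) (88, 0) (88, 57) (0, 57)]
2. ⊥bis P1·P0 via (46.475,31.86): [(0, 0) (48.8656, 0) (44.5887, 57) (0, 57)]  |A|=2663.4454
3. ⊥bis P1·P2 via (29.37,23.085): [(0, 0) (20.6081, 0) (42.2425, 57) (0, 57)]  |A|=1791.2403
4. ⊥bis P1·P3 via (45.015,25.94): [(0, 0) (20.6081, 0) (42.2425, 57) (0, 57)]  |A|=1791.2403
5. ⊥bis P1·P4 via (8.385,38.69): [(0, 34.65) (0, 0) (20.6081, 0) (41.3149, 54.5562)]  |A|=1277.9298
6. canonical 4-gon: [(0, 34.65) (0, 0) (20.6081, 0) (41.3149, 54.5562)]
7. shoelace: 1277.9298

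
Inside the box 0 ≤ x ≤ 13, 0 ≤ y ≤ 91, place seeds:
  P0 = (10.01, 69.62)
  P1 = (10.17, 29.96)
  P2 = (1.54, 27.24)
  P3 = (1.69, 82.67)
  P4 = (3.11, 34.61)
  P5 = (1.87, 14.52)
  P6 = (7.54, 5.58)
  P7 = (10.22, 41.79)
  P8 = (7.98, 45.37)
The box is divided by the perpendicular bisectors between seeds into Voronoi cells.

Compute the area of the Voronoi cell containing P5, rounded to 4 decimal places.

Area of P5's cell: 121.2096

1. box [0,13]×[0,91]: [(0, 0) (13, 0) (13, 91) (0, 91)]
2. ⊥bis P5·P0 via (5.94,42.07): [(0, 42.9475) (0, 0) (13, 0) (13, 41.027)]  |A|=545.8345
3. ⊥bis P5·P1 via (6.02,22.24): [(0, 25.4761) (0, 0) (13, 0) (13, 18.4878)]  |A|=285.7656
4. ⊥bis P5·P2 via (1.705,20.88): [(8.2348, 21.0494) (0, 20.8358) (0, 0) (13, 0) (13, 18.4878)]  |A|=266.6593
5. ⊥bis P5·P3 via (1.78,48.595): [(8.2348, 21.0494) (0, 20.8358) (0, 0) (13, 0) (13, 18.4878)]  |A|=266.6593
6. ⊥bis P5·P4 via (2.49,24.565): [(8.2348, 21.0494) (0, 20.8358) (0, 0) (13, 0) (13, 18.4878)]  |A|=266.6593
7. ⊥bis P5·P6 via (4.705,10.05): [(8.2348, 21.0494) (0, 20.8358) (0, 7.066) (13, 15.3109) (13, 18.4878)]  |A|=121.2096
8. ⊥bis P5·P7 via (6.045,28.155): [(8.2348, 21.0494) (0, 20.8358) (0, 7.066) (13, 15.3109) (13, 18.4878)]  |A|=121.2096
9. ⊥bis P5·P8 via (4.925,29.945): [(8.2348, 21.0494) (0, 20.8358) (0, 7.066) (13, 15.3109) (13, 18.4878)]  |A|=121.2096
10. canonical 5-gon: [(8.2348, 21.0494) (0, 20.8358) (0, 7.066) (13, 15.3109) (13, 18.4878)]
11. shoelace: 121.2096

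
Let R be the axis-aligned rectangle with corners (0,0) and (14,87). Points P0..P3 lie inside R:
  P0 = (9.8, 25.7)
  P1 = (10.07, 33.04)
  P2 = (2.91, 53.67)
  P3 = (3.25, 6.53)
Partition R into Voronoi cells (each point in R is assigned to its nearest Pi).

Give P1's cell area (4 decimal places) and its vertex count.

Area of P1's cell: 196.7566 (4 vertices)

1. box [0,14]×[0,87]: [(0, 0) (14, 0) (14, 87) (0, 87)]
2. ⊥bis P1·P0 via (9.935,29.37): [(0, 29.7355) (14, 29.2205) (14, 87) (0, 87)]  |A|=805.3085
3. ⊥bis P1·P2 via (6.49,43.355): [(0, 41.1025) (0, 29.7355) (14, 29.2205) (14, 45.9615)]  |A|=196.7566
4. ⊥bis P1·P3 via (6.66,19.785): [(0, 41.1025) (0, 29.7355) (14, 29.2205) (14, 45.9615)]  |A|=196.7566
5. canonical 4-gon: [(0, 41.1025) (0, 29.7355) (14, 29.2205) (14, 45.9615)]
6. shoelace: 196.7566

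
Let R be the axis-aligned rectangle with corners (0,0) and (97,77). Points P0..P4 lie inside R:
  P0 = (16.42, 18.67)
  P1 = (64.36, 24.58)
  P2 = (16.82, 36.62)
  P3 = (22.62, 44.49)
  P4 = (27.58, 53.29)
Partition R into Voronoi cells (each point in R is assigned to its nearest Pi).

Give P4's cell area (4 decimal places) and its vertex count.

Area of P4's cell: 1802.0439 (4 vertices)

1. box [0,97]×[0,77]: [(0, 0) (97, 0) (97, 77) (0, 77)]
2. ⊥bis P4·P0 via (22,35.98): [(0, 43.0719) (97, 11.8032) (97, 77) (0, 77)]  |A|=4807.5587
3. ⊥bis P4·P1 via (45.97,38.935): [(0, 43.0719) (39.3082, 30.4006) (75.6831, 77) (0, 77)]  |A|=2430.219
4. ⊥bis P4·P2 via (22.2,44.955): [(0, 59.2845) (41.1309, 32.7357) (75.6831, 77) (0, 77)]  |A|=2039.3579
5. ⊥bis P4·P3 via (25.1,48.89): [(0, 63.0373) (44.9899, 37.6794) (75.6831, 77) (0, 77)]  |A|=1802.0439
6. canonical 4-gon: [(0, 63.0373) (44.9899, 37.6794) (75.6831, 77) (0, 77)]
7. shoelace: 1802.0439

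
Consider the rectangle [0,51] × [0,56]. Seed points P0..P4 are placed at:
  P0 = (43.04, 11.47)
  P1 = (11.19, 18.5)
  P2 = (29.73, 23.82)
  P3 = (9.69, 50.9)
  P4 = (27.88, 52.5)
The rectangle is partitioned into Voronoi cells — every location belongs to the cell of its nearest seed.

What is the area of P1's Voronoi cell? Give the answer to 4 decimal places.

Area of P1's cell: 738.9254

1. box [0,51]×[0,56]: [(0, 0) (51, 0) (51, 56) (0, 56)]
2. ⊥bis P1·P0 via (27.115,14.985): [(0, 0) (23.8075, 0) (36.1679, 56) (0, 56)]  |A|=1679.3111
3. ⊥bis P1·P2 via (20.46,21.16): [(0, 0) (23.8075, 0) (24.9919, 5.3663) (10.4628, 56) (0, 56)]  |A|=1028.538
4. ⊥bis P1·P3 via (10.44,34.7): [(0, 34.2167) (0, 0) (23.8075, 0) (24.9919, 5.3663) (16.4943, 34.9803)]  |A|=738.9254
5. ⊥bis P1·P4 via (19.535,35.5): [(0, 34.2167) (0, 0) (23.8075, 0) (24.9919, 5.3663) (16.4943, 34.9803)]  |A|=738.9254
6. canonical 5-gon: [(0, 34.2167) (0, 0) (23.8075, 0) (24.9919, 5.3663) (16.4943, 34.9803)]
7. shoelace: 738.9254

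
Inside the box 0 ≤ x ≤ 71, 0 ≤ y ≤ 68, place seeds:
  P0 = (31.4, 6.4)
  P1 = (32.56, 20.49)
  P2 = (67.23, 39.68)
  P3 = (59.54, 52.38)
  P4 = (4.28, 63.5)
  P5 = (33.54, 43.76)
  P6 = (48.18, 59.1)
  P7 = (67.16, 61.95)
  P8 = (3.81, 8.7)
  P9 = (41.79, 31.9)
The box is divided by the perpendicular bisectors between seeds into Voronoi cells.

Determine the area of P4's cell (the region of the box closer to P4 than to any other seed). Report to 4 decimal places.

Area of P4's cell: 566.6702

1. box [0,71]×[0,68]: [(0, 0) (71, 0) (71, 68) (0, 68)]
2. ⊥bis P4·P0 via (17.84,34.95): [(0, 26.4768) (71, 60.1987) (71, 68) (0, 68)]  |A|=1751.0214
3. ⊥bis P4·P1 via (18.42,41.995): [(0, 29.8835) (57.97, 68) (0, 68)]  |A|=1104.8088
4. ⊥bis P4·P2 via (35.755,51.59): [(0, 29.8835) (36.6633, 53.9904) (41.9645, 68) (0, 68)]  |A|=992.6926
5. ⊥bis P4·P3 via (31.91,57.94): [(0, 29.8835) (30.2692, 49.7861) (33.9344, 68) (0, 68)]  |A|=885.9172
6. ⊥bis P4·P5 via (18.91,53.63): [(0, 29.8835) (5.1933, 33.2982) (28.6046, 68) (0, 68)]  |A|=595.2914
7. ⊥bis P4·P6 via (26.23,61.3): [(0, 29.8835) (5.1933, 33.2982) (26.6044, 65.0351) (26.9015, 68) (0, 68)]  |A|=592.7667
8. ⊥bis P4·P7 via (35.72,62.725): [(0, 29.8835) (5.1933, 33.2982) (26.6044, 65.0351) (26.9015, 68) (0, 68)]  |A|=592.7667
9. ⊥bis P4·P8 via (4.045,36.1): [(0, 36.1347) (7.0661, 36.0741) (26.6044, 65.0351) (26.9015, 68) (0, 68)]  |A|=566.6702
10. ⊥bis P4·P9 via (23.035,47.7): [(0, 36.1347) (7.0661, 36.0741) (26.6044, 65.0351) (26.9015, 68) (0, 68)]  |A|=566.6702
11. canonical 5-gon: [(0, 36.1347) (7.0661, 36.0741) (26.6044, 65.0351) (26.9015, 68) (0, 68)]
12. shoelace: 566.6702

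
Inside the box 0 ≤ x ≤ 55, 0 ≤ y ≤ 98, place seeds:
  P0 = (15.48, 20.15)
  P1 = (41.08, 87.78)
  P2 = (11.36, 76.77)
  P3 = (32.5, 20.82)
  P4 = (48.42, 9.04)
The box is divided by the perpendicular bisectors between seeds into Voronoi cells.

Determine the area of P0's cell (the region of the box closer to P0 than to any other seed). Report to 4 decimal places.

1. box [0,55]×[0,98]: [(0, 0) (55, 0) (55, 98) (0, 98)]
2. ⊥bis P0·P1 via (28.28,53.965): [(0, 64.6698) (0, 0) (55, 0) (55, 43.8507)]  |A|=2984.3139
3. ⊥bis P0·P2 via (13.42,48.46): [(38.0822, 50.2546) (0, 47.4835) (0, 0) (55, 0) (55, 43.8507)]  |A|=2657.0668
4. ⊥bis P0·P3 via (23.99,20.485): [(22.8617, 49.147) (0, 47.4835) (0, 0) (24.7964, 0)]  |A|=1152.1115
5. ⊥bis P0·P4 via (31.95,14.595): [(22.8617, 49.147) (0, 47.4835) (0, 0) (24.7964, 0)]  |A|=1152.1115
6. canonical 4-gon: [(22.8617, 49.147) (0, 47.4835) (0, 0) (24.7964, 0)]
7. shoelace: 1152.1115

Area of P0's cell: 1152.1115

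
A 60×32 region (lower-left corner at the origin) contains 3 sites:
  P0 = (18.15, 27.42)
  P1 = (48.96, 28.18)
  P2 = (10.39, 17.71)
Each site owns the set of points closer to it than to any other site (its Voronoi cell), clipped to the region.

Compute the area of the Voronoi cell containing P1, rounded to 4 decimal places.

Area of P1's cell: 831.3240

1. box [0,60]×[0,32]: [(0, 0) (60, 0) (60, 32) (0, 32)]
2. ⊥bis P1·P0 via (33.555,27.8): [(34.2408, 0) (60, 0) (60, 32) (33.4514, 32)]  |A|=836.9256
3. ⊥bis P1·P2 via (29.675,22.945): [(34.0746, 6.7377) (35.9035, 0) (60, 0) (60, 32) (33.4514, 32)]  |A|=831.324
4. canonical 5-gon: [(34.0746, 6.7377) (35.9035, 0) (60, 0) (60, 32) (33.4514, 32)]
5. shoelace: 831.324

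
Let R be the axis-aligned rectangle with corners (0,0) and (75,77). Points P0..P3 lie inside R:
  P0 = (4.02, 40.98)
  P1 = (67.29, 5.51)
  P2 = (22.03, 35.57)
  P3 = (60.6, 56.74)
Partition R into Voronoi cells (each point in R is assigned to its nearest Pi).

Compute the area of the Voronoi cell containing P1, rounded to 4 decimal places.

Area of P1's cell: 1044.4703

1. box [0,75]×[0,77]: [(0, 0) (75, 0) (75, 77) (0, 77)]
2. ⊥bis P1·P0 via (35.655,23.245): [(22.6235, 0) (75, 0) (75, 77) (65.7908, 77)]  |A|=2371.0491
3. ⊥bis P1·P2 via (44.66,20.54): [(31.0181, 0) (75, 0) (75, 66.2216)]  |A|=1456.2755
4. ⊥bis P1·P3 via (63.945,31.125): [(50.5263, 29.3727) (31.0181, 0) (75, 0) (75, 32.5686)]  |A|=1044.4703
5. canonical 4-gon: [(50.5263, 29.3727) (31.0181, 0) (75, 0) (75, 32.5686)]
6. shoelace: 1044.4703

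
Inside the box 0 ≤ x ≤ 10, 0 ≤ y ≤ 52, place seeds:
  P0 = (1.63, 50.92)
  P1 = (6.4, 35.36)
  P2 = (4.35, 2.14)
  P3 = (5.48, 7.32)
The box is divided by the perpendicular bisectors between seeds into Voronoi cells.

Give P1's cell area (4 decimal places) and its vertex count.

Area of P1's cell: 220.7112 (4 vertices)

1. box [0,10]×[0,52]: [(0, 0) (10, 0) (10, 52) (0, 52)]
2. ⊥bis P1·P0 via (4.015,43.14): [(0, 41.9092) (0, 0) (10, 0) (10, 44.9747)]  |A|=434.4196
3. ⊥bis P1·P2 via (5.375,18.75): [(0, 41.9092) (0, 19.0817) (10, 18.4646) (10, 44.9747)]  |A|=246.6882
4. ⊥bis P1·P3 via (5.94,21.34): [(0, 41.9092) (0, 21.5349) (10, 21.2068) (10, 44.9747)]  |A|=220.7112
5. canonical 4-gon: [(0, 41.9092) (0, 21.5349) (10, 21.2068) (10, 44.9747)]
6. shoelace: 220.7112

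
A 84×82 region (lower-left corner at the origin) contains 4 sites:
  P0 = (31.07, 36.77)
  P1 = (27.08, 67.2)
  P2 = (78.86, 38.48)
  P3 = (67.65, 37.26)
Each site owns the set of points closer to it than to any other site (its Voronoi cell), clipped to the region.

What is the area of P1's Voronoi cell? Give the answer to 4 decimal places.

Area of P1's cell: 1780.1773

1. box [0,84]×[0,82]: [(0, 0) (84, 0) (84, 82) (0, 82)]
2. ⊥bis P1·P0 via (29.075,51.985): [(0, 48.1727) (84, 59.1868) (84, 82) (0, 82)]  |A|=2378.9024
3. ⊥bis P1·P2 via (52.97,52.84): [(0, 48.1727) (54.3327, 55.2968) (69.1437, 82) (0, 82)]  |A|=1842.1439
4. ⊥bis P1·P3 via (47.365,52.23): [(0, 48.1727) (49.1243, 54.6139) (68.5657, 80.9579) (69.1437, 82) (0, 82)]  |A|=1780.1773
5. canonical 5-gon: [(0, 48.1727) (49.1243, 54.6139) (68.5657, 80.9579) (69.1437, 82) (0, 82)]
6. shoelace: 1780.1773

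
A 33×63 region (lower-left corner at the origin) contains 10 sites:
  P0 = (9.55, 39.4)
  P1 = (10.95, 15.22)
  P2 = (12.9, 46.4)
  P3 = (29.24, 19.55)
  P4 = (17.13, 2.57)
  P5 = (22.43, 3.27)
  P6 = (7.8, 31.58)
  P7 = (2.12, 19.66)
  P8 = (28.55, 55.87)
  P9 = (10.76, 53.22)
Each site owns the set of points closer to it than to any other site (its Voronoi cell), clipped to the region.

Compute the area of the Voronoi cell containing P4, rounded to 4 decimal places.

1. box [0,33]×[0,63]: [(0, 0) (33, 0) (33, 63) (0, 63)]
2. ⊥bis P4·P0 via (13.34,20.985): [(0, 18.2395) (0, 0) (33, 0) (33, 25.0312)]  |A|=713.9669
3. ⊥bis P4·P1 via (14.04,8.895): [(0, 2.0359) (0, 0) (33, 0) (33, 18.1577)]  |A|=333.1945
4. ⊥bis P4·P2 via (15.015,24.485): [(0, 2.0359) (0, 0) (33, 0) (33, 18.1577)]  |A|=333.1945
5. ⊥bis P4·P3 via (23.185,11.06): [(21.2689, 12.4266) (0, 2.0359) (0, 0) (33, 0) (33, 4.06)]  |A|=250.5038
6. ⊥bis P4·P5 via (19.78,2.92): [(18.6908, 11.1671) (0, 2.0359) (0, 0) (20.1657, 0)]  |A|=131.6223
7. ⊥bis P4·P6 via (12.465,17.075): [(18.6908, 11.1671) (0, 2.0359) (0, 0) (20.1657, 0)]  |A|=131.6223
8. ⊥bis P4·P7 via (9.625,11.115): [(18.6908, 11.1671) (0, 2.0359) (0, 0) (20.1657, 0)]  |A|=131.6223
9. ⊥bis P4·P8 via (22.84,29.22): [(18.6908, 11.1671) (0, 2.0359) (0, 0) (20.1657, 0)]  |A|=131.6223
10. ⊥bis P4·P9 via (13.945,27.895): [(18.6908, 11.1671) (0, 2.0359) (0, 0) (20.1657, 0)]  |A|=131.6223
11. canonical 4-gon: [(18.6908, 11.1671) (0, 2.0359) (0, 0) (20.1657, 0)]
12. shoelace: 131.6223

Area of P4's cell: 131.6223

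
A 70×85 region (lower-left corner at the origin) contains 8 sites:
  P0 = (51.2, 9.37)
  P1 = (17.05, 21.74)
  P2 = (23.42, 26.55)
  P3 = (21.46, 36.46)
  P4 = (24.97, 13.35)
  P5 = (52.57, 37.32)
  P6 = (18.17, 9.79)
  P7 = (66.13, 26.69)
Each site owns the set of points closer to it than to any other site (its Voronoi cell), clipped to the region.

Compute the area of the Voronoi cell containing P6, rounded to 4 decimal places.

1. box [0,70]×[0,85]: [(0, 0) (70, 0) (70, 85) (0, 85)]
2. ⊥bis P6·P0 via (34.685,9.58): [(0, 0) (34.5632, 0) (35.644, 85) (0, 85)]  |A|=2983.8061
3. ⊥bis P6·P1 via (17.61,15.765): [(0, 14.1145) (0, 0) (34.5632, 0) (34.7841, 17.3746)]  |A|=545.7418
4. ⊥bis P6·P2 via (20.795,18.17): [(25.971, 16.5486) (0, 14.1145) (0, 0) (34.5632, 0) (34.7387, 13.8022)]  |A|=530.0185
5. ⊥bis P6·P3 via (19.815,23.125): [(25.971, 16.5486) (0, 14.1145) (0, 0) (34.5632, 0) (34.7387, 13.8022)]  |A|=530.0185
6. ⊥bis P6·P4 via (21.57,11.57): [(19.2913, 15.9226) (0, 14.1145) (0, 0) (27.6272, 0)]  |A|=356.0921
7. ⊥bis P6·P5 via (35.37,23.555): [(19.2913, 15.9226) (0, 14.1145) (0, 0) (27.6272, 0)]  |A|=356.0921
8. ⊥bis P6·P7 via (42.15,18.24): [(19.2913, 15.9226) (0, 14.1145) (0, 0) (27.6272, 0)]  |A|=356.0921
9. canonical 4-gon: [(19.2913, 15.9226) (0, 14.1145) (0, 0) (27.6272, 0)]
10. shoelace: 356.0921

Area of P6's cell: 356.0921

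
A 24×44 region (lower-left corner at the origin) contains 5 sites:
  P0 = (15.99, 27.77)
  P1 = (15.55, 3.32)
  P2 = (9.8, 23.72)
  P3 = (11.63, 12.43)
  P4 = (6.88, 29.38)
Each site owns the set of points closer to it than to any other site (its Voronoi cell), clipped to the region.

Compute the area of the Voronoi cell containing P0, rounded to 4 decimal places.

1. box [0,24]×[0,44]: [(0, 0) (24, 0) (24, 44) (0, 44)]
2. ⊥bis P0·P1 via (15.77,15.545): [(0, 15.8288) (24, 15.3969) (24, 44) (0, 44)]  |A|=681.2917
3. ⊥bis P0·P2 via (12.895,25.745): [(19.6139, 15.4758) (24, 15.3969) (24, 44) (0.9511, 44)]  |A|=391.4531
4. ⊥bis P0·P3 via (13.81,20.1): [(17.2231, 19.1299) (24, 17.2038) (24, 44) (0.9511, 44)]  |A|=377.4115
5. ⊥bis P0·P4 via (11.435,28.575): [(11.3517, 28.1037) (17.2231, 19.1299) (24, 17.2038) (24, 44) (14.161, 44)]  |A|=272.4172
6. canonical 5-gon: [(11.3517, 28.1037) (17.2231, 19.1299) (24, 17.2038) (24, 44) (14.161, 44)]
7. shoelace: 272.4172

Area of P0's cell: 272.4172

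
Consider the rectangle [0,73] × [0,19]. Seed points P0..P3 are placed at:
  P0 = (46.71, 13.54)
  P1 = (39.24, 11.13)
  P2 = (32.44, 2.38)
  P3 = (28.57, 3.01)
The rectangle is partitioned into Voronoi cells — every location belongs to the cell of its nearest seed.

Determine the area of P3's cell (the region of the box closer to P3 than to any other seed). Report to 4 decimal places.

1. box [0,73]×[0,19]: [(0, 0) (73, 0) (73, 19) (0, 19)]
2. ⊥bis P3·P0 via (37.64,8.275): [(0, 0) (42.4435, 0) (31.4143, 19) (0, 19)]  |A|=701.6492
3. ⊥bis P3·P1 via (33.905,7.07): [(0, 0) (39.2854, 0) (24.8261, 19) (0, 19)]  |A|=609.0591
4. ⊥bis P3·P2 via (30.505,2.695): [(0, 0) (30.0663, 0) (31.6908, 9.9795) (24.8261, 19) (0, 19)]  |A|=563.0582
5. canonical 5-gon: [(0, 0) (30.0663, 0) (31.6908, 9.9795) (24.8261, 19) (0, 19)]
6. shoelace: 563.0582

Area of P3's cell: 563.0582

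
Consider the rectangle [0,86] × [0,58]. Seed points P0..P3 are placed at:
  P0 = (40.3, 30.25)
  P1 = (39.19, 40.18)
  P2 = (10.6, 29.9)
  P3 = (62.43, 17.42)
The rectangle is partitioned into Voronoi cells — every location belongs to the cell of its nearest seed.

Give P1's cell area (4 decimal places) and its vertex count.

Area of P1's cell: 1075.6685 (4 vertices)

1. box [0,86]×[0,58]: [(0, 0) (86, 0) (86, 58) (0, 58)]
2. ⊥bis P1·P0 via (39.745,35.215): [(0, 30.7722) (86, 40.3855) (86, 58) (0, 58)]  |A|=1928.2187
3. ⊥bis P1·P2 via (24.895,35.04): [(25.4083, 33.6124) (86, 40.3855) (86, 58) (16.6394, 58)]  |A|=1379.4156
4. ⊥bis P1·P3 via (50.81,28.8): [(25.4083, 33.6124) (59.2251, 37.3925) (79.4069, 58) (16.6394, 58)]  |A|=1075.6685
5. canonical 4-gon: [(25.4083, 33.6124) (59.2251, 37.3925) (79.4069, 58) (16.6394, 58)]
6. shoelace: 1075.6685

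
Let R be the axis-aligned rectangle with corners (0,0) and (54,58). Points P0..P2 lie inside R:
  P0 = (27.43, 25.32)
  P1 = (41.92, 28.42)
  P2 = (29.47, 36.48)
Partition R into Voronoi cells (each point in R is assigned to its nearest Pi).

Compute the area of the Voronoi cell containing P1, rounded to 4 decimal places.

Area of P1's cell: 806.7337

1. box [0,54]×[0,58]: [(0, 0) (54, 0) (54, 58) (0, 58)]
2. ⊥bis P1·P0 via (34.675,26.87): [(40.4236, 0) (54, 0) (54, 58) (28.015, 58)]  |A|=1147.2802
3. ⊥bis P1·P2 via (35.695,32.45): [(34.0311, 29.8798) (40.4236, 0) (54, 0) (54, 58) (52.2358, 58)]  |A|=806.7337
4. canonical 5-gon: [(34.0311, 29.8798) (40.4236, 0) (54, 0) (54, 58) (52.2358, 58)]
5. shoelace: 806.7337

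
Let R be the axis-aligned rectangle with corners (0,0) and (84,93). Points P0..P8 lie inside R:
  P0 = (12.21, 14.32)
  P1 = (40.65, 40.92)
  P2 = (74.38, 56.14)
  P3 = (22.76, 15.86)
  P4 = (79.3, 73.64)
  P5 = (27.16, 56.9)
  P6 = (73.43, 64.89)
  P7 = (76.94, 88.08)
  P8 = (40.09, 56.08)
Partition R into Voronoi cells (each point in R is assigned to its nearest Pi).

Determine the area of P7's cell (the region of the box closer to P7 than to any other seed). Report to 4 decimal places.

Area of P7's cell: 501.0948

1. box [0,84]×[0,93]: [(0, 0) (84, 0) (84, 93) (0, 93)]
2. ⊥bis P7·P0 via (44.575,51.2): [(0, 90.3179) (84, 16.6016) (84, 93) (0, 93)]  |A|=3321.3803
3. ⊥bis P7·P1 via (58.795,64.5): [(84, 45.1045) (84, 93) (21.7584, 93)]  |A|=1490.5459
4. ⊥bis P7·P2 via (75.66,72.11): [(45.7949, 74.5037) (84, 71.4415) (84, 93) (21.7584, 93)]  |A|=987.4418
5. ⊥bis P7·P3 via (49.85,51.97): [(45.7949, 74.5037) (84, 71.4415) (84, 93) (21.7584, 93)]  |A|=987.4418
6. ⊥bis P7·P4 via (78.12,80.86): [(44.6445, 75.3889) (84, 81.821) (84, 93) (21.7584, 93)]  |A|=768.0486
7. ⊥bis P7·P5 via (52.05,72.49): [(49.7152, 76.2177) (84, 81.821) (84, 93) (39.2034, 93)]  |A|=567.5308
8. ⊥bis P7·P6 via (75.185,76.485): [(46.8626, 80.7718) (62.8108, 78.3579) (84, 81.821) (84, 93) (39.2034, 93)]  |A|=534.6583
9. ⊥bis P7·P8 via (58.515,72.08): [(51.5883, 80.0566) (62.8108, 78.3579) (84, 81.821) (84, 93) (40.3484, 93)]  |A|=501.0948
10. canonical 5-gon: [(51.5883, 80.0566) (62.8108, 78.3579) (84, 81.821) (84, 93) (40.3484, 93)]
11. shoelace: 501.0948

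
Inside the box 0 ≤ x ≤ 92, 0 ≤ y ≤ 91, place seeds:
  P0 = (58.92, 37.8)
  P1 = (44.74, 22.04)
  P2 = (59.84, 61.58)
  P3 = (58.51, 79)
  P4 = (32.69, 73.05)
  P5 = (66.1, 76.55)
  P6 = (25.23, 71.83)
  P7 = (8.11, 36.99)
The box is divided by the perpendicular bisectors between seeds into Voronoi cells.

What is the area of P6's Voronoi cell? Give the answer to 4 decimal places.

1. box [0,92]×[0,91]: [(0, 0) (92, 0) (92, 91) (0, 91)]
2. ⊥bis P6·P0 via (42.075,54.815): [(0, 13.1604) (78.6252, 91) (0, 91)]  |A|=3060.0771
3. ⊥bis P6·P1 via (34.985,46.935): [(0, 33.2263) (33.5459, 46.3711) (78.6252, 91) (0, 91)]  |A|=2723.5131
4. ⊥bis P6·P2 via (42.535,66.705): [(0, 33.2263) (33.5459, 46.3711) (37.7438, 50.5271) (49.7301, 91) (0, 91)]  |A|=2138.7795
5. ⊥bis P6·P3 via (41.87,75.415): [(0, 33.2263) (33.5459, 46.3711) (37.7438, 50.5271) (43.2363, 69.0731) (38.5123, 91) (0, 91)]  |A|=2015.7932
6. ⊥bis P6·P4 via (28.96,72.44): [(0, 33.2263) (33.2427, 46.2523) (25.9247, 91) (0, 91)]  |A|=1540.3134
7. ⊥bis P6·P5 via (45.665,74.19): [(0, 33.2263) (33.2427, 46.2523) (25.9247, 91) (0, 91)]  |A|=1540.3134
8. ⊥bis P6·P7 via (16.67,54.41): [(0, 62.6015) (33.2402, 46.2676) (25.9247, 91) (0, 91)]  |A|=1051.8244
9. canonical 4-gon: [(0, 62.6015) (33.2402, 46.2676) (25.9247, 91) (0, 91)]
10. shoelace: 1051.8244

Area of P6's cell: 1051.8244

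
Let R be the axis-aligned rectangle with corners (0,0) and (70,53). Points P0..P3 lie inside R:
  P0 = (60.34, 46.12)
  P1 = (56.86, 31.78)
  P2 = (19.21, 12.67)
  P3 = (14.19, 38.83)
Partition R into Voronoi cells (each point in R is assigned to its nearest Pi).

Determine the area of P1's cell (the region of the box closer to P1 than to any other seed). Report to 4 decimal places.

1. box [0,70]×[0,53]: [(0, 0) (70, 0) (70, 53) (0, 53)]
2. ⊥bis P1·P0 via (58.6,38.95): [(0, 0) (70, 0) (70, 36.1835) (0.7043, 53) (0, 53)]  |A|=3127.3436
3. ⊥bis P1·P2 via (38.035,22.225): [(49.3157, 0) (70, 0) (70, 36.1835) (25.4644, 46.9913)]  |A|=1291.7166
4. ⊥bis P1·P3 via (35.525,35.305): [(34.511, 29.1679) (49.3157, 0) (70, 0) (70, 36.1835) (36.9936, 44.1934)]  |A|=1201.6276
5. canonical 5-gon: [(34.511, 29.1679) (49.3157, 0) (70, 0) (70, 36.1835) (36.9936, 44.1934)]
6. shoelace: 1201.6276

Area of P1's cell: 1201.6276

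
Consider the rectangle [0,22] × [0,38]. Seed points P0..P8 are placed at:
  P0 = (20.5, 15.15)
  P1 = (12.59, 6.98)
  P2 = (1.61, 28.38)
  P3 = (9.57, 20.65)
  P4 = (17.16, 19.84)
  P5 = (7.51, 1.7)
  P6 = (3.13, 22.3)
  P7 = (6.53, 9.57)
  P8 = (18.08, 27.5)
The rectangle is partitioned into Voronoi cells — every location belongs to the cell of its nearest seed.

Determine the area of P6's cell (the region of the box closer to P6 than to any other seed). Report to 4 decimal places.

1. box [0,22]×[0,38]: [(0, 0) (22, 0) (22, 38) (0, 38)]
2. ⊥bis P6·P0 via (11.815,18.725): [(0, 0) (4.1072, 0) (19.7492, 38) (0, 38)]  |A|=453.2715
3. ⊥bis P6·P1 via (7.86,14.64): [(0, 9.7865) (10.9083, 16.5223) (19.7492, 38) (0, 38)]  |A|=365.9639
4. ⊥bis P6·P2 via (2.37,25.34): [(0, 24.7475) (0, 9.7865) (10.9083, 16.5223) (15.9337, 28.7309)]  |A|=168.8549
5. ⊥bis P6·P3 via (6.35,21.475): [(7.6804, 26.6676) (0, 24.7475) (0, 9.7865) (3.9859, 12.2478)]  |A|=81.6445
6. ⊥bis P6·P4 via (10.145,21.07): [(7.6804, 26.6676) (0, 24.7475) (0, 9.7865) (3.9859, 12.2478)]  |A|=81.6445
7. ⊥bis P6·P5 via (5.32,12): [(7.6804, 26.6676) (0, 24.7475) (0, 10.8689) (2.6733, 11.4373) (3.9859, 12.2478)]  |A|=80.1978
8. ⊥bis P6·P7 via (4.83,15.935): [(4.938, 15.9638) (7.6804, 26.6676) (0, 24.7475) (0, 14.645)]  |A|=63.4148
9. ⊥bis P6·P8 via (10.605,24.9): [(4.938, 15.9638) (7.6804, 26.6676) (0, 24.7475) (0, 14.645)]  |A|=63.4148
10. canonical 4-gon: [(4.938, 15.9638) (7.6804, 26.6676) (0, 24.7475) (0, 14.645)]
11. shoelace: 63.4148

Area of P6's cell: 63.4148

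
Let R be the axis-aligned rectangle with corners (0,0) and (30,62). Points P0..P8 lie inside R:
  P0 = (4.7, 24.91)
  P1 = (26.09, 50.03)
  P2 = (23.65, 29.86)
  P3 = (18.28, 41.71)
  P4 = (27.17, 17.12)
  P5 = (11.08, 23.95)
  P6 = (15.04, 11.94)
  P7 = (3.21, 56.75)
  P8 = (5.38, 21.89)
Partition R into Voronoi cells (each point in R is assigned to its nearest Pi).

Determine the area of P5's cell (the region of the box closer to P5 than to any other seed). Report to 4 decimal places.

1. box [0,30]×[0,62]: [(0, 0) (30, 0) (30, 62) (0, 62)]
2. ⊥bis P5·P0 via (7.89,24.43): [(4.214, 0) (30, 0) (30, 62) (13.5432, 62)]  |A|=1309.5275
3. ⊥bis P5·P1 via (18.585,36.99): [(10.4817, 41.6538) (4.214, 0) (30, 0) (30, 30.4202)]  |A|=833.9181
4. ⊥bis P5·P2 via (17.365,26.905): [(10.4693, 41.5715) (4.214, 0) (30, 0) (30, 0.0316)]  |A|=536.2896
5. ⊥bis P5·P3 via (14.68,32.83): [(14.5555, 32.8805) (9.4717, 34.9415) (4.214, 0) (30, 0) (30, 0.0316)]  |A|=518.4084
6. ⊥bis P5·P4 via (19.125,20.535): [(19.711, 21.9154) (14.5555, 32.8805) (9.4717, 34.9415) (4.214, 0) (10.4082, 0)]  |A|=303.5646
7. ⊥bis P5·P6 via (13.06,17.945): [(18.8337, 19.8487) (19.711, 21.9154) (14.5555, 32.8805) (9.4717, 34.9415) (6.5934, 15.8128)]  |A|=150.1164
8. ⊥bis P5·P7 via (7.145,40.35): [(18.8337, 19.8487) (19.711, 21.9154) (14.5555, 32.8805) (9.4717, 34.9415) (6.5934, 15.8128)]  |A|=150.1164
9. ⊥bis P5·P8 via (8.23,22.92): [(10.3508, 17.0517) (18.8337, 19.8487) (19.711, 21.9154) (14.5555, 32.8805) (9.4717, 34.9415) (7.8295, 24.0281)]  |A|=135.4478
10. canonical 6-gon: [(10.3508, 17.0517) (18.8337, 19.8487) (19.711, 21.9154) (14.5555, 32.8805) (9.4717, 34.9415) (7.8295, 24.0281)]
11. shoelace: 135.4478

Area of P5's cell: 135.4478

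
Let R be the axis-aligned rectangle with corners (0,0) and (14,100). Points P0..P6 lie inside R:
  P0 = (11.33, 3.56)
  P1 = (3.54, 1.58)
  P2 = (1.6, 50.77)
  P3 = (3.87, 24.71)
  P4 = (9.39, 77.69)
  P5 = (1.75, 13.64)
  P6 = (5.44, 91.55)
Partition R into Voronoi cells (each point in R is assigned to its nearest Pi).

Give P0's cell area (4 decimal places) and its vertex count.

1. box [0,14]×[0,100]: [(0, 0) (14, 0) (14, 100) (0, 100)]
2. ⊥bis P0·P1 via (7.435,2.57): [(0, 31.8218) (8.0882, 0) (14, 0) (14, 100) (0, 100)]  |A|=1271.3089
3. ⊥bis P0·P2 via (6.465,27.165): [(1.4465, 26.1307) (8.0882, 0) (14, 0) (14, 28.718)]  |A|=257.4945
4. ⊥bis P0·P3 via (7.6,14.135): [(4.7509, 13.1301) (8.0882, 0) (14, 0) (14, 16.3924)]  |A|=114.6183
5. ⊥bis P0·P4 via (10.36,40.625): [(4.7509, 13.1301) (8.0882, 0) (14, 0) (14, 16.3924)]  |A|=114.6183
6. ⊥bis P0·P5 via (6.54,8.6): [(6.0264, 8.1119) (8.0882, 0) (14, 0) (14, 15.69)]  |A|=86.5305
7. ⊥bis P0·P6 via (8.385,47.555): [(6.0264, 8.1119) (8.0882, 0) (14, 0) (14, 15.69)]  |A|=86.5305
8. canonical 4-gon: [(6.0264, 8.1119) (8.0882, 0) (14, 0) (14, 15.69)]
9. shoelace: 86.5305

Area of P0's cell: 86.5305 (4 vertices)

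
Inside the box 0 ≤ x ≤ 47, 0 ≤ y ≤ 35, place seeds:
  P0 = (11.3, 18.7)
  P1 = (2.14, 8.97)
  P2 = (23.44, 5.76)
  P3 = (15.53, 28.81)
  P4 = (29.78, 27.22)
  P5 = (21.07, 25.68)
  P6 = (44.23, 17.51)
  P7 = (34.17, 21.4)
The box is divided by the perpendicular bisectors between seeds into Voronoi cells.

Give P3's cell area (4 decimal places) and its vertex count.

Area of P3's cell: 183.1198 (4 vertices)

1. box [0,47]×[0,35]: [(0, 0) (47, 0) (47, 35) (0, 35)]
2. ⊥bis P3·P0 via (13.415,23.755): [(0, 29.3678) (47, 9.7031) (47, 35) (0, 35)]  |A|=726.8334
3. ⊥bis P3·P1 via (8.835,18.89): [(0, 29.3678) (47, 9.7031) (47, 35) (0, 35)]  |A|=726.8334
4. ⊥bis P3·P2 via (19.485,17.285): [(0, 29.3678) (24.6459, 19.056) (47, 26.7272) (47, 35) (0, 35)]  |A|=536.5535
5. ⊥bis P3·P4 via (22.655,28.015): [(0, 29.3678) (21.7888, 20.2514) (23.4344, 35) (0, 35)]  |A|=234.1709
6. ⊥bis P3·P5 via (18.3,27.245): [(0, 29.3678) (15.7712, 22.7692) (22.6814, 35) (0, 35)]  |A|=183.1198
7. ⊥bis P3·P6 via (29.88,23.16): [(0, 29.3678) (15.7712, 22.7692) (22.6814, 35) (0, 35)]  |A|=183.1198
8. ⊥bis P3·P7 via (24.85,25.105): [(0, 29.3678) (15.7712, 22.7692) (22.6814, 35) (0, 35)]  |A|=183.1198
9. canonical 4-gon: [(0, 29.3678) (15.7712, 22.7692) (22.6814, 35) (0, 35)]
10. shoelace: 183.1198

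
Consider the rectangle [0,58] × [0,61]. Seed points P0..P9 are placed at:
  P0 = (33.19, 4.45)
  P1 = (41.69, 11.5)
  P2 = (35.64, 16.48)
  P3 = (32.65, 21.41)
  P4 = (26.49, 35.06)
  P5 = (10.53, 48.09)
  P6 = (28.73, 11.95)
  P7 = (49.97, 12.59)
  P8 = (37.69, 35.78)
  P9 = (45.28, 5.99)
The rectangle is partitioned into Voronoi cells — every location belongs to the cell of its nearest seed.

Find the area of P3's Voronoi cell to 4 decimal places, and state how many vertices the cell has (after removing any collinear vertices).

1. box [0,58]×[0,61]: [(0, 0) (58, 0) (58, 61) (0, 61)]
2. ⊥bis P3·P0 via (32.92,12.93): [(0, 11.8818) (58, 13.7285) (58, 61) (0, 61)]  |A|=2795.2991
3. ⊥bis P3·P1 via (37.17,16.455): [(0, 11.8818) (33.3197, 12.9427) (58, 35.4563) (58, 61) (0, 61)]  |A|=2527.1749
4. ⊥bis P3·P2 via (34.145,18.945): [(0, 11.8818) (23.7457, 12.6379) (51.3158, 29.3589) (58, 35.4563) (58, 61) (0, 61)]  |A|=2451.333
5. ⊥bis P3·P4 via (29.57,28.235): [(0, 14.8906) (0, 11.8818) (23.7457, 12.6379) (51.3158, 29.3589) (58, 35.4563) (58, 41.0649)]  |A|=536.0437
6. ⊥bis P3·P5 via (21.59,34.75): [(0, 14.8906) (0, 11.8818) (23.7457, 12.6379) (51.3158, 29.3589) (58, 35.4563) (58, 41.0649)]  |A|=536.0437
7. ⊥bis P3·P6 via (30.69,16.68): [(16.7579, 22.4531) (30.5239, 16.7488) (51.3158, 29.3589) (58, 35.4563) (58, 41.0649)]  |A|=344.0292
8. ⊥bis P3·P7 via (41.31,17): [(52.2414, 38.4662) (16.7579, 22.4531) (30.5239, 16.7488) (45.9448, 26.1015)]  |A|=277.3149
9. ⊥bis P3·P8 via (35.17,28.595): [(32.4678, 29.5427) (16.7579, 22.4531) (30.5239, 16.7488) (44.6018, 25.287)]  |A|=175.3619
10. ⊥bis P3·P9 via (38.965,13.7): [(32.4678, 29.5427) (16.7579, 22.4531) (30.5239, 16.7488) (44.6018, 25.287)]  |A|=175.3619
11. canonical 4-gon: [(32.4678, 29.5427) (16.7579, 22.4531) (30.5239, 16.7488) (44.6018, 25.287)]
12. shoelace: 175.3619

Area of P3's cell: 175.3619 (4 vertices)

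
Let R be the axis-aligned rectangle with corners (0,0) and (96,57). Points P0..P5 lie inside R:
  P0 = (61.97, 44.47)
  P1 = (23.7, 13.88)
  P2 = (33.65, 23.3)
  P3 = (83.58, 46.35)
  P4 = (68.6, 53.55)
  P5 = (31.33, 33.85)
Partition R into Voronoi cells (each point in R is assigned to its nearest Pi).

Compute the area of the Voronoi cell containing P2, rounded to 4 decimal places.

Area of P2's cell: 868.1166

1. box [0,96]×[0,57]: [(0, 0) (96, 0) (96, 57) (0, 57)]
2. ⊥bis P2·P0 via (47.81,33.885): [(0, 0) (73.14, 0) (30.5309, 57) (0, 57)]  |A|=2954.6201
3. ⊥bis P2·P1 via (28.675,18.59): [(0, 48.8783) (46.2748, 0) (73.14, 0) (30.5309, 57) (0, 57)]  |A|=1823.7027
4. ⊥bis P2·P3 via (58.615,34.825): [(0, 48.8783) (46.2748, 0) (73.14, 0) (30.5309, 57) (0, 57)]  |A|=1823.7027
5. ⊥bis P2·P4 via (51.125,38.425): [(0, 48.8783) (46.2748, 0) (73.14, 0) (30.5309, 57) (0, 57)]  |A|=1823.7027
6. ⊥bis P2·P5 via (32.49,28.575): [(21.5082, 26.16) (46.2748, 0) (73.14, 0) (49.0561, 32.218)]  |A|=868.1166
7. canonical 4-gon: [(21.5082, 26.16) (46.2748, 0) (73.14, 0) (49.0561, 32.218)]
8. shoelace: 868.1166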